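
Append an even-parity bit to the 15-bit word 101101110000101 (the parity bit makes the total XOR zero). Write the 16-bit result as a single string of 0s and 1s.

1011011100001010

XOR of the 15 data bits: 1⊕0⊕1⊕1⊕0⊕1⊕1⊕1⊕0⊕0⊕0⊕0⊕1⊕0⊕1 = 0
Parity bit = 0 (so all 16 bits XOR to 0).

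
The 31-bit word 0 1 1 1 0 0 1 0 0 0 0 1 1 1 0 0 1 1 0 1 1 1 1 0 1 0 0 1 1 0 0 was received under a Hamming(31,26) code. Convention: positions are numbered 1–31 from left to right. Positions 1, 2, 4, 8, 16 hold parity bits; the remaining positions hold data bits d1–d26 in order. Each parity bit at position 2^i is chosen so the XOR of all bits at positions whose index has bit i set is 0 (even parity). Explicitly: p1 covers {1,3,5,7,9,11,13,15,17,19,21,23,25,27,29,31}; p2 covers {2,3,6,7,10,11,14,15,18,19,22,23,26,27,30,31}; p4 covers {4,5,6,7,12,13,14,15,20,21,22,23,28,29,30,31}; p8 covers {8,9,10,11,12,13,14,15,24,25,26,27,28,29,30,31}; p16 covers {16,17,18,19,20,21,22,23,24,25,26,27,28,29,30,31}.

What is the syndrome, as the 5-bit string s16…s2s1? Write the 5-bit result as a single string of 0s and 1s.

10110

s1 (pos 1,3,5,7,9,11,13,15,17,19,21,23,25,27,29,31): 0⊕1⊕0⊕1⊕0⊕0⊕1⊕0⊕1⊕0⊕1⊕1⊕1⊕0⊕1⊕0 = 0
s2 (pos 2,3,6,7,10,11,14,15,18,19,22,23,26,27,30,31): 1⊕1⊕0⊕1⊕0⊕0⊕1⊕0⊕1⊕0⊕1⊕1⊕0⊕0⊕0⊕0 = 1
s4 (pos 4,5,6,7,12,13,14,15,20,21,22,23,28,29,30,31): 1⊕0⊕0⊕1⊕1⊕1⊕1⊕0⊕1⊕1⊕1⊕1⊕1⊕1⊕0⊕0 = 1
s8 (pos 8,9,10,11,12,13,14,15,24,25,26,27,28,29,30,31): 0⊕0⊕0⊕0⊕1⊕1⊕1⊕0⊕0⊕1⊕0⊕0⊕1⊕1⊕0⊕0 = 0
s16 (pos 16,17,18,19,20,21,22,23,24,25,26,27,28,29,30,31): 0⊕1⊕1⊕0⊕1⊕1⊕1⊕1⊕0⊕1⊕0⊕0⊕1⊕1⊕0⊕0 = 1
Syndrome s16…s1 = 10110 → error at position 22.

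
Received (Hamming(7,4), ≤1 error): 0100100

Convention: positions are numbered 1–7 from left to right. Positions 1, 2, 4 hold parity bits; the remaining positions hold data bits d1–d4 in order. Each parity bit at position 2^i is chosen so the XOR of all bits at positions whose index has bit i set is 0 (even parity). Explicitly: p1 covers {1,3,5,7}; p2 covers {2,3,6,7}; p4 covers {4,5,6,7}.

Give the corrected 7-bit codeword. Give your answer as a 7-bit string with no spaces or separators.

0100101

s1 (pos 1,3,5,7): 0⊕0⊕1⊕0 = 1
s2 (pos 2,3,6,7): 1⊕0⊕0⊕0 = 1
s4 (pos 4,5,6,7): 0⊕1⊕0⊕0 = 1
Syndrome s4…s1 = 111 → error at position 7.
Flip position 7: 0100100 → 0100101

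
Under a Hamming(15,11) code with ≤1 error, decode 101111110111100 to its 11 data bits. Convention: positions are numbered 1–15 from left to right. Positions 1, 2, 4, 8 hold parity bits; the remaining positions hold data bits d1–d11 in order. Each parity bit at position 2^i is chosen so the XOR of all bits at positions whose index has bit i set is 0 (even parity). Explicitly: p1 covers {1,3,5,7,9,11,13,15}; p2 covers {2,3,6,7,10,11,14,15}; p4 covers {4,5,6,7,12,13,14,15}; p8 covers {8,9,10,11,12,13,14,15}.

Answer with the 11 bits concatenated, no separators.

11110011100

s1 (pos 1,3,5,7,9,11,13,15): 1⊕1⊕1⊕1⊕0⊕1⊕1⊕0 = 0
s2 (pos 2,3,6,7,10,11,14,15): 0⊕1⊕1⊕1⊕1⊕1⊕0⊕0 = 1
s4 (pos 4,5,6,7,12,13,14,15): 1⊕1⊕1⊕1⊕1⊕1⊕0⊕0 = 0
s8 (pos 8,9,10,11,12,13,14,15): 1⊕0⊕1⊕1⊕1⊕1⊕0⊕0 = 1
Syndrome s8…s1 = 1010 → error at position 10.
Flip position 10: 101111110111100 → 101111110011100
Read data bits from positions 3,5,6,7,9,10,11,12,13,14,15: 11110011100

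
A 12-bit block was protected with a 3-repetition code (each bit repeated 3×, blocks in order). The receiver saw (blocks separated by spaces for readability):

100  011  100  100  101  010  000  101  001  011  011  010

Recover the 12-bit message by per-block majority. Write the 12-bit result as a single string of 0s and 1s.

Block 1 (100): 1 one → 0
Block 2 (011): 2 ones → 1
Block 3 (100): 1 one → 0
Block 4 (100): 1 one → 0
Block 5 (101): 2 ones → 1
Block 6 (010): 1 one → 0
Block 7 (000): 0 ones → 0
Block 8 (101): 2 ones → 1
Block 9 (001): 1 one → 0
Block 10 (011): 2 ones → 1
Block 11 (011): 2 ones → 1
Block 12 (010): 1 one → 0

010010010110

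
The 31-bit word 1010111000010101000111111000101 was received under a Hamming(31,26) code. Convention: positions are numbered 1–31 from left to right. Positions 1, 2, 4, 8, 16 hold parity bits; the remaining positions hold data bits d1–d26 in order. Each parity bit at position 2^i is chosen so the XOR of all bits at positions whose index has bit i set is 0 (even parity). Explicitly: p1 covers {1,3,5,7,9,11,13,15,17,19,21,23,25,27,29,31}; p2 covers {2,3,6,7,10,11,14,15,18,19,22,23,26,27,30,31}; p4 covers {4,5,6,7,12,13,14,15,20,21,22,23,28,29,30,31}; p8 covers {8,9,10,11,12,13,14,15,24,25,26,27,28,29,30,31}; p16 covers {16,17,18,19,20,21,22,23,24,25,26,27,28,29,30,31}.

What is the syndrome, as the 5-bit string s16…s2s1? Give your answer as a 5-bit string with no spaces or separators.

s1 (pos 1,3,5,7,9,11,13,15,17,19,21,23,25,27,29,31): 1⊕1⊕1⊕1⊕0⊕0⊕0⊕0⊕0⊕0⊕1⊕1⊕1⊕0⊕1⊕1 = 1
s2 (pos 2,3,6,7,10,11,14,15,18,19,22,23,26,27,30,31): 0⊕1⊕1⊕1⊕0⊕0⊕1⊕0⊕0⊕0⊕1⊕1⊕0⊕0⊕0⊕1 = 1
s4 (pos 4,5,6,7,12,13,14,15,20,21,22,23,28,29,30,31): 0⊕1⊕1⊕1⊕1⊕0⊕1⊕0⊕1⊕1⊕1⊕1⊕0⊕1⊕0⊕1 = 1
s8 (pos 8,9,10,11,12,13,14,15,24,25,26,27,28,29,30,31): 0⊕0⊕0⊕0⊕1⊕0⊕1⊕0⊕1⊕1⊕0⊕0⊕0⊕1⊕0⊕1 = 0
s16 (pos 16,17,18,19,20,21,22,23,24,25,26,27,28,29,30,31): 1⊕0⊕0⊕0⊕1⊕1⊕1⊕1⊕1⊕1⊕0⊕0⊕0⊕1⊕0⊕1 = 1
Syndrome s16…s1 = 10111 → error at position 23.

10111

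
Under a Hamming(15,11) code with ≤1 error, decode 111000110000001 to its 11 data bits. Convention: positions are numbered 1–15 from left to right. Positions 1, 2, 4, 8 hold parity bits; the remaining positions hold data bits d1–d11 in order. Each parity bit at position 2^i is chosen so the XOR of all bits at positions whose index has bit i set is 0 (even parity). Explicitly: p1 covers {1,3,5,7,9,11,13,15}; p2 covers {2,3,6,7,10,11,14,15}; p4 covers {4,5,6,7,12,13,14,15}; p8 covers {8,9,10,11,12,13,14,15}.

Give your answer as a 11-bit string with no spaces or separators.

s1 (pos 1,3,5,7,9,11,13,15): 1⊕1⊕0⊕1⊕0⊕0⊕0⊕1 = 0
s2 (pos 2,3,6,7,10,11,14,15): 1⊕1⊕0⊕1⊕0⊕0⊕0⊕1 = 0
s4 (pos 4,5,6,7,12,13,14,15): 0⊕0⊕0⊕1⊕0⊕0⊕0⊕1 = 0
s8 (pos 8,9,10,11,12,13,14,15): 1⊕0⊕0⊕0⊕0⊕0⊕0⊕1 = 0
Syndrome s8…s1 = 0000 → no error.
Read data bits from positions 3,5,6,7,9,10,11,12,13,14,15: 10010000001

10010000001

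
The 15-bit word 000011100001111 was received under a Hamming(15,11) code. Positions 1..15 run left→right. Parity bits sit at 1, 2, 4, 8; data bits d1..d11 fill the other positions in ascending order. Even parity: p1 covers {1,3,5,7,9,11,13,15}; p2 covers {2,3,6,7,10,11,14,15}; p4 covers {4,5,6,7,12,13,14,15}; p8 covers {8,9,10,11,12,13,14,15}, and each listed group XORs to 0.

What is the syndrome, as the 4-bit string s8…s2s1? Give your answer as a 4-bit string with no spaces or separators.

s1 (pos 1,3,5,7,9,11,13,15): 0⊕0⊕1⊕1⊕0⊕0⊕1⊕1 = 0
s2 (pos 2,3,6,7,10,11,14,15): 0⊕0⊕1⊕1⊕0⊕0⊕1⊕1 = 0
s4 (pos 4,5,6,7,12,13,14,15): 0⊕1⊕1⊕1⊕1⊕1⊕1⊕1 = 1
s8 (pos 8,9,10,11,12,13,14,15): 0⊕0⊕0⊕0⊕1⊕1⊕1⊕1 = 0
Syndrome s8…s1 = 0100 → error at position 4.

0100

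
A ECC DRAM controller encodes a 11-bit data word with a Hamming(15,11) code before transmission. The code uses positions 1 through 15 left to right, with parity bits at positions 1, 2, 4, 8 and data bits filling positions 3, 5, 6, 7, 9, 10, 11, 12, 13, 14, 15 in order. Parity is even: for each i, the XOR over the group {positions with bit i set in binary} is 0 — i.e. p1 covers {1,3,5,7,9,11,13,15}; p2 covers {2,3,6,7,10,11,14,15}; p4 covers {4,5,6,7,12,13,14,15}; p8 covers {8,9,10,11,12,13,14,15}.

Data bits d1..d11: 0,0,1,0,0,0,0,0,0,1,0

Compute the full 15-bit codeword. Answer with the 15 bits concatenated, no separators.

Place data at non-parity positions: p1 p2 0 p4 0 1 0 p8 0 0 0 0 0 1 0
p1 (pos 1,3,5,7,9,11,13,15): XOR of data positions = 0⊕0⊕0⊕0⊕0⊕0⊕0 = 0
p2 (pos 2,3,6,7,10,11,14,15): XOR of data positions = 0⊕1⊕0⊕0⊕0⊕1⊕0 = 0
p4 (pos 4,5,6,7,12,13,14,15): XOR of data positions = 0⊕1⊕0⊕0⊕0⊕1⊕0 = 0
p8 (pos 8,9,10,11,12,13,14,15): XOR of data positions = 0⊕0⊕0⊕0⊕0⊕1⊕0 = 1
Codeword: 000001010000010

000001010000010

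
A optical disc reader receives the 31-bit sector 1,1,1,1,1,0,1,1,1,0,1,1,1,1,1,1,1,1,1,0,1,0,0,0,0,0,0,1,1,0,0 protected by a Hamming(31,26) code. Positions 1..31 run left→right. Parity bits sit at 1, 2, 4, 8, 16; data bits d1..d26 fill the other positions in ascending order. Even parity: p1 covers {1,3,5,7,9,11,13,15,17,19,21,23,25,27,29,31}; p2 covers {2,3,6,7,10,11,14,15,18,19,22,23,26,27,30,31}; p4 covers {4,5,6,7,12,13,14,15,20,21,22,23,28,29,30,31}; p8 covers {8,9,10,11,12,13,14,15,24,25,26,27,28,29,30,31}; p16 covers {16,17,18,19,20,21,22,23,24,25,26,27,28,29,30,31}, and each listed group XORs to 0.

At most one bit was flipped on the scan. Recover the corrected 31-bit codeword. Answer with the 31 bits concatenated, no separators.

s1 (pos 1,3,5,7,9,11,13,15,17,19,21,23,25,27,29,31): 1⊕1⊕1⊕1⊕1⊕1⊕1⊕1⊕1⊕1⊕1⊕0⊕0⊕0⊕1⊕0 = 0
s2 (pos 2,3,6,7,10,11,14,15,18,19,22,23,26,27,30,31): 1⊕1⊕0⊕1⊕0⊕1⊕1⊕1⊕1⊕1⊕0⊕0⊕0⊕0⊕0⊕0 = 0
s4 (pos 4,5,6,7,12,13,14,15,20,21,22,23,28,29,30,31): 1⊕1⊕0⊕1⊕1⊕1⊕1⊕1⊕0⊕1⊕0⊕0⊕1⊕1⊕0⊕0 = 0
s8 (pos 8,9,10,11,12,13,14,15,24,25,26,27,28,29,30,31): 1⊕1⊕0⊕1⊕1⊕1⊕1⊕1⊕0⊕0⊕0⊕0⊕1⊕1⊕0⊕0 = 1
s16 (pos 16,17,18,19,20,21,22,23,24,25,26,27,28,29,30,31): 1⊕1⊕1⊕1⊕0⊕1⊕0⊕0⊕0⊕0⊕0⊕0⊕1⊕1⊕0⊕0 = 1
Syndrome s16…s1 = 11000 → error at position 24.
Flip position 24: 1111101110111111111010000001100 → 1111101110111111111010010001100

1111101110111111111010010001100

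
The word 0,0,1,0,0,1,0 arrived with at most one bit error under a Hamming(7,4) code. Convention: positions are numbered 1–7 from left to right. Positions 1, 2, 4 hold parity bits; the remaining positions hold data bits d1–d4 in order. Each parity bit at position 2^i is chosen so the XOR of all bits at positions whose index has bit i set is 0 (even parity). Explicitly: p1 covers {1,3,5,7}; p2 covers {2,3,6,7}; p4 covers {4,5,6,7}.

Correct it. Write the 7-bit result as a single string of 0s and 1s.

s1 (pos 1,3,5,7): 0⊕1⊕0⊕0 = 1
s2 (pos 2,3,6,7): 0⊕1⊕1⊕0 = 0
s4 (pos 4,5,6,7): 0⊕0⊕1⊕0 = 1
Syndrome s4…s1 = 101 → error at position 5.
Flip position 5: 0010010 → 0010110

0010110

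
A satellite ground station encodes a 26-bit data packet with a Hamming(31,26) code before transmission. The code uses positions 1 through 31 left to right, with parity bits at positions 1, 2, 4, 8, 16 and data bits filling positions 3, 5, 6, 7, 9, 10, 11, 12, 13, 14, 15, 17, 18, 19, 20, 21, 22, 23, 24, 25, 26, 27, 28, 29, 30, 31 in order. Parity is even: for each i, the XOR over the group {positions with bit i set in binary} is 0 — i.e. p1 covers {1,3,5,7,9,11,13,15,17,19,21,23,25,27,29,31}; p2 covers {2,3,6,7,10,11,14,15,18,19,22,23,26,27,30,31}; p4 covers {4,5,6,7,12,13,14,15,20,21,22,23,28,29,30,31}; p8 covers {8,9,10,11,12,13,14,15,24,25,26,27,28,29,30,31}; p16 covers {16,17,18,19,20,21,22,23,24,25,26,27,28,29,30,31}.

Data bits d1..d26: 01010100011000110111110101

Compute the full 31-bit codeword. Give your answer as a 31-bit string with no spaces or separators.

1001101101000111000110111110101

Place data at non-parity positions: p1 p2 0 p4 1 0 1 p8 0 1 0 0 0 1 1 p16 0 0 0 1 1 0 1 1 1 1 1 0 1 0 1
p1 (pos 1,3,5,7,9,11,13,15,17,19,21,23,25,27,29,31): XOR of data positions = 0⊕1⊕1⊕0⊕0⊕0⊕1⊕0⊕0⊕1⊕1⊕1⊕1⊕1⊕1 = 1
p2 (pos 2,3,6,7,10,11,14,15,18,19,22,23,26,27,30,31): XOR of data positions = 0⊕0⊕1⊕1⊕0⊕1⊕1⊕0⊕0⊕0⊕1⊕1⊕1⊕0⊕1 = 0
p4 (pos 4,5,6,7,12,13,14,15,20,21,22,23,28,29,30,31): XOR of data positions = 1⊕0⊕1⊕0⊕0⊕1⊕1⊕1⊕1⊕0⊕1⊕0⊕1⊕0⊕1 = 1
p8 (pos 8,9,10,11,12,13,14,15,24,25,26,27,28,29,30,31): XOR of data positions = 0⊕1⊕0⊕0⊕0⊕1⊕1⊕1⊕1⊕1⊕1⊕0⊕1⊕0⊕1 = 1
p16 (pos 16,17,18,19,20,21,22,23,24,25,26,27,28,29,30,31): XOR of data positions = 0⊕0⊕0⊕1⊕1⊕0⊕1⊕1⊕1⊕1⊕1⊕0⊕1⊕0⊕1 = 1
Codeword: 1001101101000111000110111110101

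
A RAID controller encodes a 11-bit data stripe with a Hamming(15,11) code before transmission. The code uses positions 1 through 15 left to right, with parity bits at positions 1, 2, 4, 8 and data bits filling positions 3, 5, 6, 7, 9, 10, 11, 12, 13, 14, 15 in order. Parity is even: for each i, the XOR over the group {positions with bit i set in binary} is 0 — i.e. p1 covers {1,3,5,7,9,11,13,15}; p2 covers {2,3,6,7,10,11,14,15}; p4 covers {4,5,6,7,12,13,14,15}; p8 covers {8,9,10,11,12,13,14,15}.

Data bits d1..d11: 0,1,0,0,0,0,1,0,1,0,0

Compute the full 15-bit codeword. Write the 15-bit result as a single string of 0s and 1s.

110010000010100

Place data at non-parity positions: p1 p2 0 p4 1 0 0 p8 0 0 1 0 1 0 0
p1 (pos 1,3,5,7,9,11,13,15): XOR of data positions = 0⊕1⊕0⊕0⊕1⊕1⊕0 = 1
p2 (pos 2,3,6,7,10,11,14,15): XOR of data positions = 0⊕0⊕0⊕0⊕1⊕0⊕0 = 1
p4 (pos 4,5,6,7,12,13,14,15): XOR of data positions = 1⊕0⊕0⊕0⊕1⊕0⊕0 = 0
p8 (pos 8,9,10,11,12,13,14,15): XOR of data positions = 0⊕0⊕1⊕0⊕1⊕0⊕0 = 0
Codeword: 110010000010100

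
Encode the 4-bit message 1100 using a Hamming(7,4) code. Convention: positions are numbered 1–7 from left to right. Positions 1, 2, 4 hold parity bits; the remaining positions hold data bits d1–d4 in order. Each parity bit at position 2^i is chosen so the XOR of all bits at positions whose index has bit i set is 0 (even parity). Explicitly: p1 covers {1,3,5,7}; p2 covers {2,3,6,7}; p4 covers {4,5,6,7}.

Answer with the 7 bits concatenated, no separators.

Place data at non-parity positions: p1 p2 1 p4 1 0 0
p1 (pos 1,3,5,7): XOR of data positions = 1⊕1⊕0 = 0
p2 (pos 2,3,6,7): XOR of data positions = 1⊕0⊕0 = 1
p4 (pos 4,5,6,7): XOR of data positions = 1⊕0⊕0 = 1
Codeword: 0111100

0111100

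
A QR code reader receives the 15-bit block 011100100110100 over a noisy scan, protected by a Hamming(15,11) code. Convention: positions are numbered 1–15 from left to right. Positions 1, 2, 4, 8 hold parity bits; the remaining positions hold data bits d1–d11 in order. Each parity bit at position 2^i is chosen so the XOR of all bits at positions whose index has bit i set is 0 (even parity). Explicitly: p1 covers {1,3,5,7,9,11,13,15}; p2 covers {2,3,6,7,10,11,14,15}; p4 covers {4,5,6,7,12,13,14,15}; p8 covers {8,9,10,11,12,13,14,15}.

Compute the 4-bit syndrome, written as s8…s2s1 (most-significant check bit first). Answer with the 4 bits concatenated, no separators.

s1 (pos 1,3,5,7,9,11,13,15): 0⊕1⊕0⊕1⊕0⊕1⊕1⊕0 = 0
s2 (pos 2,3,6,7,10,11,14,15): 1⊕1⊕0⊕1⊕1⊕1⊕0⊕0 = 1
s4 (pos 4,5,6,7,12,13,14,15): 1⊕0⊕0⊕1⊕0⊕1⊕0⊕0 = 1
s8 (pos 8,9,10,11,12,13,14,15): 0⊕0⊕1⊕1⊕0⊕1⊕0⊕0 = 1
Syndrome s8…s1 = 1110 → error at position 14.

1110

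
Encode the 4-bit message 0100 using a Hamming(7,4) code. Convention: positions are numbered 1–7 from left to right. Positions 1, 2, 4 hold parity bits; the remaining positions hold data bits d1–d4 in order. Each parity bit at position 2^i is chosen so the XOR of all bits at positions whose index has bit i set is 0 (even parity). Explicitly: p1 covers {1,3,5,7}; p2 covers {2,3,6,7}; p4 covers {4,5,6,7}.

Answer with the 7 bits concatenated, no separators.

Place data at non-parity positions: p1 p2 0 p4 1 0 0
p1 (pos 1,3,5,7): XOR of data positions = 0⊕1⊕0 = 1
p2 (pos 2,3,6,7): XOR of data positions = 0⊕0⊕0 = 0
p4 (pos 4,5,6,7): XOR of data positions = 1⊕0⊕0 = 1
Codeword: 1001100

1001100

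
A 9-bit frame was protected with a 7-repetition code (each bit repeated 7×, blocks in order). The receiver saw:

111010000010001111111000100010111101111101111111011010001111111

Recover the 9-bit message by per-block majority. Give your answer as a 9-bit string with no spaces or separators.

101011101

Block 1 (1110100): 4 ones → 1
Block 2 (0001000): 1 one → 0
Block 3 (1111111): 7 ones → 1
Block 4 (0001000): 1 one → 0
Block 5 (1011110): 5 ones → 1
Block 6 (1111101): 6 ones → 1
Block 7 (1111110): 6 ones → 1
Block 8 (1101000): 3 ones → 0
Block 9 (1111111): 7 ones → 1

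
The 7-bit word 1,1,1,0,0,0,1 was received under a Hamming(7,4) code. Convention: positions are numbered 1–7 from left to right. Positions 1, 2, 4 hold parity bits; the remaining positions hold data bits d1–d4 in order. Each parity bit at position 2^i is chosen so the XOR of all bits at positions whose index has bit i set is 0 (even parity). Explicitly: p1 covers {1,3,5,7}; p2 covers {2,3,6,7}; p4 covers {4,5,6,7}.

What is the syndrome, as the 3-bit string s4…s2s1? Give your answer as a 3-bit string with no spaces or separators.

s1 (pos 1,3,5,7): 1⊕1⊕0⊕1 = 1
s2 (pos 2,3,6,7): 1⊕1⊕0⊕1 = 1
s4 (pos 4,5,6,7): 0⊕0⊕0⊕1 = 1
Syndrome s4…s1 = 111 → error at position 7.

111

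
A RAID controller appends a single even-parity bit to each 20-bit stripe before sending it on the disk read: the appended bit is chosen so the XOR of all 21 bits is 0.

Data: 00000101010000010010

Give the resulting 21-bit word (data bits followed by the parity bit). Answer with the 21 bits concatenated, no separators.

000001010100000100101

XOR of the 20 data bits: 0⊕0⊕0⊕0⊕0⊕1⊕0⊕1⊕0⊕1⊕0⊕0⊕0⊕0⊕0⊕1⊕0⊕0⊕1⊕0 = 1
Parity bit = 1 (so all 21 bits XOR to 0).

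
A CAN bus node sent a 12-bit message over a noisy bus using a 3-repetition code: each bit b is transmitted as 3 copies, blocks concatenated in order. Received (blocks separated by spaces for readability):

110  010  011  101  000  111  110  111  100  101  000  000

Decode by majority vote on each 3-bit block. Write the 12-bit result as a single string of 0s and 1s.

101101110100

Block 1 (110): 2 ones → 1
Block 2 (010): 1 one → 0
Block 3 (011): 2 ones → 1
Block 4 (101): 2 ones → 1
Block 5 (000): 0 ones → 0
Block 6 (111): 3 ones → 1
Block 7 (110): 2 ones → 1
Block 8 (111): 3 ones → 1
Block 9 (100): 1 one → 0
Block 10 (101): 2 ones → 1
Block 11 (000): 0 ones → 0
Block 12 (000): 0 ones → 0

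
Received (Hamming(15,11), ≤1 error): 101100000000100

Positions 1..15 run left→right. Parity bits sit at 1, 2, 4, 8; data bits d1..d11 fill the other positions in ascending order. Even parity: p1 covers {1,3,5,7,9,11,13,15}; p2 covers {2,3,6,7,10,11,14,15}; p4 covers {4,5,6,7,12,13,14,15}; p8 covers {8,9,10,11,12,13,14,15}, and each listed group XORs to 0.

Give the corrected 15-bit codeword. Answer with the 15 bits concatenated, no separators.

s1 (pos 1,3,5,7,9,11,13,15): 1⊕1⊕0⊕0⊕0⊕0⊕1⊕0 = 1
s2 (pos 2,3,6,7,10,11,14,15): 0⊕1⊕0⊕0⊕0⊕0⊕0⊕0 = 1
s4 (pos 4,5,6,7,12,13,14,15): 1⊕0⊕0⊕0⊕0⊕1⊕0⊕0 = 0
s8 (pos 8,9,10,11,12,13,14,15): 0⊕0⊕0⊕0⊕0⊕1⊕0⊕0 = 1
Syndrome s8…s1 = 1011 → error at position 11.
Flip position 11: 101100000000100 → 101100000010100

101100000010100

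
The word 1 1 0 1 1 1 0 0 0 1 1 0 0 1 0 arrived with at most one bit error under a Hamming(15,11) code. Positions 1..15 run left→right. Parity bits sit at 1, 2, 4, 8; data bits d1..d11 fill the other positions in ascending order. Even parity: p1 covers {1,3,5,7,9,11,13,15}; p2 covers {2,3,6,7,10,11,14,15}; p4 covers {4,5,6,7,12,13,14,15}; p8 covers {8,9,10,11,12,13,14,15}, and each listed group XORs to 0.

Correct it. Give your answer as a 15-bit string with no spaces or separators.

s1 (pos 1,3,5,7,9,11,13,15): 1⊕0⊕1⊕0⊕0⊕1⊕0⊕0 = 1
s2 (pos 2,3,6,7,10,11,14,15): 1⊕0⊕1⊕0⊕1⊕1⊕1⊕0 = 1
s4 (pos 4,5,6,7,12,13,14,15): 1⊕1⊕1⊕0⊕0⊕0⊕1⊕0 = 0
s8 (pos 8,9,10,11,12,13,14,15): 0⊕0⊕1⊕1⊕0⊕0⊕1⊕0 = 1
Syndrome s8…s1 = 1011 → error at position 11.
Flip position 11: 110111000110010 → 110111000100010

110111000100010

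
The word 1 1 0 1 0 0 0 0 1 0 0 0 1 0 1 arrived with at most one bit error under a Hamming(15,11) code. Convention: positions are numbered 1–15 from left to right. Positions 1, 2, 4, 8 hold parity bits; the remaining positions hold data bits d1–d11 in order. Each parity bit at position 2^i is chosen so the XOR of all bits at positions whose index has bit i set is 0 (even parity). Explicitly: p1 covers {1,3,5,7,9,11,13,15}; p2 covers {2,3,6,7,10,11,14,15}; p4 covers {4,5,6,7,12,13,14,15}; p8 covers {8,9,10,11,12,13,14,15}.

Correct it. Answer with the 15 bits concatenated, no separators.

s1 (pos 1,3,5,7,9,11,13,15): 1⊕0⊕0⊕0⊕1⊕0⊕1⊕1 = 0
s2 (pos 2,3,6,7,10,11,14,15): 1⊕0⊕0⊕0⊕0⊕0⊕0⊕1 = 0
s4 (pos 4,5,6,7,12,13,14,15): 1⊕0⊕0⊕0⊕0⊕1⊕0⊕1 = 1
s8 (pos 8,9,10,11,12,13,14,15): 0⊕1⊕0⊕0⊕0⊕1⊕0⊕1 = 1
Syndrome s8…s1 = 1100 → error at position 12.
Flip position 12: 110100001000101 → 110100001001101

110100001001101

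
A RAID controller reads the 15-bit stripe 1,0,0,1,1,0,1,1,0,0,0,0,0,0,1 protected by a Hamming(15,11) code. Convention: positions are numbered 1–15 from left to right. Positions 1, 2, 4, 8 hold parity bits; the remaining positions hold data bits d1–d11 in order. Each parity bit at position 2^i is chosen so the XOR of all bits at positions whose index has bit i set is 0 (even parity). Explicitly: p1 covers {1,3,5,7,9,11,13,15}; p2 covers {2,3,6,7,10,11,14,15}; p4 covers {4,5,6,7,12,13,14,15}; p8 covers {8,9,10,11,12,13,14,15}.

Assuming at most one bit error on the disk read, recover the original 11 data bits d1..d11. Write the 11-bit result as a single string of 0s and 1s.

01010000001

s1 (pos 1,3,5,7,9,11,13,15): 1⊕0⊕1⊕1⊕0⊕0⊕0⊕1 = 0
s2 (pos 2,3,6,7,10,11,14,15): 0⊕0⊕0⊕1⊕0⊕0⊕0⊕1 = 0
s4 (pos 4,5,6,7,12,13,14,15): 1⊕1⊕0⊕1⊕0⊕0⊕0⊕1 = 0
s8 (pos 8,9,10,11,12,13,14,15): 1⊕0⊕0⊕0⊕0⊕0⊕0⊕1 = 0
Syndrome s8…s1 = 0000 → no error.
Read data bits from positions 3,5,6,7,9,10,11,12,13,14,15: 01010000001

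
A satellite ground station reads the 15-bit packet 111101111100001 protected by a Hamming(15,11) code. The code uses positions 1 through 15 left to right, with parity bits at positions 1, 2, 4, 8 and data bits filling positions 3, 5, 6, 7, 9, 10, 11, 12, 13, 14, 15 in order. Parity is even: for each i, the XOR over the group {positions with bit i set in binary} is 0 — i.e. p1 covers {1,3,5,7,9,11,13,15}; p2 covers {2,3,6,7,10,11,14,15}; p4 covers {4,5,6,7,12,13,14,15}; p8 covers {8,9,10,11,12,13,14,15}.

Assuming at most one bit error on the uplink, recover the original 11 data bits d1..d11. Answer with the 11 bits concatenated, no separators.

10111100001

s1 (pos 1,3,5,7,9,11,13,15): 1⊕1⊕0⊕1⊕1⊕0⊕0⊕1 = 1
s2 (pos 2,3,6,7,10,11,14,15): 1⊕1⊕1⊕1⊕1⊕0⊕0⊕1 = 0
s4 (pos 4,5,6,7,12,13,14,15): 1⊕0⊕1⊕1⊕0⊕0⊕0⊕1 = 0
s8 (pos 8,9,10,11,12,13,14,15): 1⊕1⊕1⊕0⊕0⊕0⊕0⊕1 = 0
Syndrome s8…s1 = 0001 → error at position 1.
Flip position 1: 111101111100001 → 011101111100001
Read data bits from positions 3,5,6,7,9,10,11,12,13,14,15: 10111100001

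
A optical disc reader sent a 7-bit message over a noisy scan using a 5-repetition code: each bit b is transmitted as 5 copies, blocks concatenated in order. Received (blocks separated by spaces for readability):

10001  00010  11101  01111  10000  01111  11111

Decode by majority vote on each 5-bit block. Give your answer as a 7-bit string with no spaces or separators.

0011011

Block 1 (10001): 2 ones → 0
Block 2 (00010): 1 one → 0
Block 3 (11101): 4 ones → 1
Block 4 (01111): 4 ones → 1
Block 5 (10000): 1 one → 0
Block 6 (01111): 4 ones → 1
Block 7 (11111): 5 ones → 1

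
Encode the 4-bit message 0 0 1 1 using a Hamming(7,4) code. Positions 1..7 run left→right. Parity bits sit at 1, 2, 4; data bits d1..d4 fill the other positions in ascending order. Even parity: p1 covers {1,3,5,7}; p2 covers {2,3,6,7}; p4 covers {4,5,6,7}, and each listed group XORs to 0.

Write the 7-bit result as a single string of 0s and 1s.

Place data at non-parity positions: p1 p2 0 p4 0 1 1
p1 (pos 1,3,5,7): XOR of data positions = 0⊕0⊕1 = 1
p2 (pos 2,3,6,7): XOR of data positions = 0⊕1⊕1 = 0
p4 (pos 4,5,6,7): XOR of data positions = 0⊕1⊕1 = 0
Codeword: 1000011

1000011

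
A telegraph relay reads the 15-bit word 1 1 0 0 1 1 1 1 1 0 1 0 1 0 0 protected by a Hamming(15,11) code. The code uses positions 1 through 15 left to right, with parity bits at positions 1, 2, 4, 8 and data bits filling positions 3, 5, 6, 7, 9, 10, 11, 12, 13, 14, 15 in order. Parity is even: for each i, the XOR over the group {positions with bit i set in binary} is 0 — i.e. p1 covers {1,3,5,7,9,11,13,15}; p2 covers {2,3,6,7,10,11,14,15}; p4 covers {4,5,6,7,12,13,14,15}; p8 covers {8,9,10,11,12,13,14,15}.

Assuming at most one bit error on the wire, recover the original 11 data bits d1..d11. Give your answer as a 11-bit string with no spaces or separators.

s1 (pos 1,3,5,7,9,11,13,15): 1⊕0⊕1⊕1⊕1⊕1⊕1⊕0 = 0
s2 (pos 2,3,6,7,10,11,14,15): 1⊕0⊕1⊕1⊕0⊕1⊕0⊕0 = 0
s4 (pos 4,5,6,7,12,13,14,15): 0⊕1⊕1⊕1⊕0⊕1⊕0⊕0 = 0
s8 (pos 8,9,10,11,12,13,14,15): 1⊕1⊕0⊕1⊕0⊕1⊕0⊕0 = 0
Syndrome s8…s1 = 0000 → no error.
Read data bits from positions 3,5,6,7,9,10,11,12,13,14,15: 01111010100

01111010100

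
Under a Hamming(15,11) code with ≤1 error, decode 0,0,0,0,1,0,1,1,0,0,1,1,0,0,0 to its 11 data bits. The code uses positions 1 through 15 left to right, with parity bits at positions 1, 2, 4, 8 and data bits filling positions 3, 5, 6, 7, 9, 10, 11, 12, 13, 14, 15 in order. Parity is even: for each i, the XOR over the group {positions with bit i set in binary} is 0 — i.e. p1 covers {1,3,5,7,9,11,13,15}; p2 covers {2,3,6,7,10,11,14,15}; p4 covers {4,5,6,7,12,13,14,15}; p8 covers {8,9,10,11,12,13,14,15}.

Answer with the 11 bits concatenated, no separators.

s1 (pos 1,3,5,7,9,11,13,15): 0⊕0⊕1⊕1⊕0⊕1⊕0⊕0 = 1
s2 (pos 2,3,6,7,10,11,14,15): 0⊕0⊕0⊕1⊕0⊕1⊕0⊕0 = 0
s4 (pos 4,5,6,7,12,13,14,15): 0⊕1⊕0⊕1⊕1⊕0⊕0⊕0 = 1
s8 (pos 8,9,10,11,12,13,14,15): 1⊕0⊕0⊕1⊕1⊕0⊕0⊕0 = 1
Syndrome s8…s1 = 1101 → error at position 13.
Flip position 13: 000010110011000 → 000010110011100
Read data bits from positions 3,5,6,7,9,10,11,12,13,14,15: 01010011100

01010011100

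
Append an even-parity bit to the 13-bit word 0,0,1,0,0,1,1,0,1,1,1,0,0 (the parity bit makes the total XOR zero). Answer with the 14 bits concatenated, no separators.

XOR of the 13 data bits: 0⊕0⊕1⊕0⊕0⊕1⊕1⊕0⊕1⊕1⊕1⊕0⊕0 = 0
Parity bit = 0 (so all 14 bits XOR to 0).

00100110111000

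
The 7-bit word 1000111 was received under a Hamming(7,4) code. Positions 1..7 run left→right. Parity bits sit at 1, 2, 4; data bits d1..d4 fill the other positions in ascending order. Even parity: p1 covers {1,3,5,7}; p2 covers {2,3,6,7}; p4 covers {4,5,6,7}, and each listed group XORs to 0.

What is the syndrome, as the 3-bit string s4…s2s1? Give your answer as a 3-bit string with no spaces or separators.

101

s1 (pos 1,3,5,7): 1⊕0⊕1⊕1 = 1
s2 (pos 2,3,6,7): 0⊕0⊕1⊕1 = 0
s4 (pos 4,5,6,7): 0⊕1⊕1⊕1 = 1
Syndrome s4…s1 = 101 → error at position 5.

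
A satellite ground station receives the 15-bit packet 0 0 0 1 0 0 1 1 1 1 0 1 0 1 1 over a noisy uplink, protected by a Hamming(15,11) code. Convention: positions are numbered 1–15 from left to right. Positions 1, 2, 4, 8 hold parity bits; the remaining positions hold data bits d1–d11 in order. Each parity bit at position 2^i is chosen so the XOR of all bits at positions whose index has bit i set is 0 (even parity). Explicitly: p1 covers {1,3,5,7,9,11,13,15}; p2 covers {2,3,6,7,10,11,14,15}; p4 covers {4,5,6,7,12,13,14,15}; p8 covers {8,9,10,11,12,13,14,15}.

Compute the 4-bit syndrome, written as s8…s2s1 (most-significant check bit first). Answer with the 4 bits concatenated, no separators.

s1 (pos 1,3,5,7,9,11,13,15): 0⊕0⊕0⊕1⊕1⊕0⊕0⊕1 = 1
s2 (pos 2,3,6,7,10,11,14,15): 0⊕0⊕0⊕1⊕1⊕0⊕1⊕1 = 0
s4 (pos 4,5,6,7,12,13,14,15): 1⊕0⊕0⊕1⊕1⊕0⊕1⊕1 = 1
s8 (pos 8,9,10,11,12,13,14,15): 1⊕1⊕1⊕0⊕1⊕0⊕1⊕1 = 0
Syndrome s8…s1 = 0101 → error at position 5.

0101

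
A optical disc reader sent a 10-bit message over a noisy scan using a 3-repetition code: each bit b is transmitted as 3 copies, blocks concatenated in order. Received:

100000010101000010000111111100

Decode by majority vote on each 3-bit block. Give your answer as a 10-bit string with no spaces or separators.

Block 1 (100): 1 one → 0
Block 2 (000): 0 ones → 0
Block 3 (010): 1 one → 0
Block 4 (101): 2 ones → 1
Block 5 (000): 0 ones → 0
Block 6 (010): 1 one → 0
Block 7 (000): 0 ones → 0
Block 8 (111): 3 ones → 1
Block 9 (111): 3 ones → 1
Block 10 (100): 1 one → 0

0001000110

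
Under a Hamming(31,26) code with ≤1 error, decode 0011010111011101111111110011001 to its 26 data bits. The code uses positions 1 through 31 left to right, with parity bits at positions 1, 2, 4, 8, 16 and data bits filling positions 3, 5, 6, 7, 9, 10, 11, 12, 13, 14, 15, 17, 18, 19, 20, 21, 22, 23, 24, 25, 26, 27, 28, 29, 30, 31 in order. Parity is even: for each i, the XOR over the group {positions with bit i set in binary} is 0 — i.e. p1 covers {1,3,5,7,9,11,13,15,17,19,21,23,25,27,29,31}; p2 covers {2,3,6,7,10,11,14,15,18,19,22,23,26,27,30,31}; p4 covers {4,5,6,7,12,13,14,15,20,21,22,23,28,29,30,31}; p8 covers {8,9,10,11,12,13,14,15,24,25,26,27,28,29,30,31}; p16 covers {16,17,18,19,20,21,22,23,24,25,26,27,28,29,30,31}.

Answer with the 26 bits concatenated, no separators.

s1 (pos 1,3,5,7,9,11,13,15,17,19,21,23,25,27,29,31): 0⊕1⊕0⊕0⊕1⊕0⊕1⊕0⊕1⊕1⊕1⊕1⊕0⊕1⊕0⊕1 = 1
s2 (pos 2,3,6,7,10,11,14,15,18,19,22,23,26,27,30,31): 0⊕1⊕1⊕0⊕1⊕0⊕1⊕0⊕1⊕1⊕1⊕1⊕0⊕1⊕0⊕1 = 0
s4 (pos 4,5,6,7,12,13,14,15,20,21,22,23,28,29,30,31): 1⊕0⊕1⊕0⊕1⊕1⊕1⊕0⊕1⊕1⊕1⊕1⊕1⊕0⊕0⊕1 = 1
s8 (pos 8,9,10,11,12,13,14,15,24,25,26,27,28,29,30,31): 1⊕1⊕1⊕0⊕1⊕1⊕1⊕0⊕1⊕0⊕0⊕1⊕1⊕0⊕0⊕1 = 0
s16 (pos 16,17,18,19,20,21,22,23,24,25,26,27,28,29,30,31): 1⊕1⊕1⊕1⊕1⊕1⊕1⊕1⊕1⊕0⊕0⊕1⊕1⊕0⊕0⊕1 = 0
Syndrome s16…s1 = 00101 → error at position 5.
Flip position 5: 0011010111011101111111110011001 → 0011110111011101111111110011001
Read data bits from positions 3,5,6,7,9,10,11,12,13,14,15,17,18,19,20,21,22,23,24,25,26,27,28,29,30,31: 11101101110111111110011001

11101101110111111110011001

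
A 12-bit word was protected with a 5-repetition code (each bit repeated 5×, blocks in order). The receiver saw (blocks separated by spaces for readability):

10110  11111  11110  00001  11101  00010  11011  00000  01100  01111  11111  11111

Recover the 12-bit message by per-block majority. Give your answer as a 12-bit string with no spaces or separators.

Block 1 (10110): 3 ones → 1
Block 2 (11111): 5 ones → 1
Block 3 (11110): 4 ones → 1
Block 4 (00001): 1 one → 0
Block 5 (11101): 4 ones → 1
Block 6 (00010): 1 one → 0
Block 7 (11011): 4 ones → 1
Block 8 (00000): 0 ones → 0
Block 9 (01100): 2 ones → 0
Block 10 (01111): 4 ones → 1
Block 11 (11111): 5 ones → 1
Block 12 (11111): 5 ones → 1

111010100111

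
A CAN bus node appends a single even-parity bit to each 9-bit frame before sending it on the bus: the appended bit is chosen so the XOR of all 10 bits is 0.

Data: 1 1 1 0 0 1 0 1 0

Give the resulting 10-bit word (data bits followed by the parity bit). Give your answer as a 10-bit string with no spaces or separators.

1110010101

XOR of the 9 data bits: 1⊕1⊕1⊕0⊕0⊕1⊕0⊕1⊕0 = 1
Parity bit = 1 (so all 10 bits XOR to 0).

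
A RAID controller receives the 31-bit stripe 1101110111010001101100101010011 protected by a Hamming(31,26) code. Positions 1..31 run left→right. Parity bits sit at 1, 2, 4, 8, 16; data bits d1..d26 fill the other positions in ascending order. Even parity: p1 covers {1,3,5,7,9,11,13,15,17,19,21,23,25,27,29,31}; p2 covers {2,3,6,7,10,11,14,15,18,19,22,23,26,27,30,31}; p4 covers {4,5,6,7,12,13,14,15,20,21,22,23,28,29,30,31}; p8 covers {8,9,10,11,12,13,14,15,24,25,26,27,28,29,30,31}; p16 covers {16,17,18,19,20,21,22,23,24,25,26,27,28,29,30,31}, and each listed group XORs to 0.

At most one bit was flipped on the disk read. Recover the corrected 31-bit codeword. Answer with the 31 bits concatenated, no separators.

1101110111010001001100101010011

s1 (pos 1,3,5,7,9,11,13,15,17,19,21,23,25,27,29,31): 1⊕0⊕1⊕0⊕1⊕0⊕0⊕0⊕1⊕1⊕0⊕1⊕1⊕1⊕0⊕1 = 1
s2 (pos 2,3,6,7,10,11,14,15,18,19,22,23,26,27,30,31): 1⊕0⊕1⊕0⊕1⊕0⊕0⊕0⊕0⊕1⊕0⊕1⊕0⊕1⊕1⊕1 = 0
s4 (pos 4,5,6,7,12,13,14,15,20,21,22,23,28,29,30,31): 1⊕1⊕1⊕0⊕1⊕0⊕0⊕0⊕1⊕0⊕0⊕1⊕0⊕0⊕1⊕1 = 0
s8 (pos 8,9,10,11,12,13,14,15,24,25,26,27,28,29,30,31): 1⊕1⊕1⊕0⊕1⊕0⊕0⊕0⊕0⊕1⊕0⊕1⊕0⊕0⊕1⊕1 = 0
s16 (pos 16,17,18,19,20,21,22,23,24,25,26,27,28,29,30,31): 1⊕1⊕0⊕1⊕1⊕0⊕0⊕1⊕0⊕1⊕0⊕1⊕0⊕0⊕1⊕1 = 1
Syndrome s16…s1 = 10001 → error at position 17.
Flip position 17: 1101110111010001101100101010011 → 1101110111010001001100101010011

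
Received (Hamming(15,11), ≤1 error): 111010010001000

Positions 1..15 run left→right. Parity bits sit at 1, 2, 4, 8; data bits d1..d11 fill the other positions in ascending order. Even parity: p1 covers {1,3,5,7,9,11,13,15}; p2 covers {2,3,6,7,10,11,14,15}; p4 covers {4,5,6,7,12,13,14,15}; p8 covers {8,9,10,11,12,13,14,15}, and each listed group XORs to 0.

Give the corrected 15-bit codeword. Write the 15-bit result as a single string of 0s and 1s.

011010010001000

s1 (pos 1,3,5,7,9,11,13,15): 1⊕1⊕1⊕0⊕0⊕0⊕0⊕0 = 1
s2 (pos 2,3,6,7,10,11,14,15): 1⊕1⊕0⊕0⊕0⊕0⊕0⊕0 = 0
s4 (pos 4,5,6,7,12,13,14,15): 0⊕1⊕0⊕0⊕1⊕0⊕0⊕0 = 0
s8 (pos 8,9,10,11,12,13,14,15): 1⊕0⊕0⊕0⊕1⊕0⊕0⊕0 = 0
Syndrome s8…s1 = 0001 → error at position 1.
Flip position 1: 111010010001000 → 011010010001000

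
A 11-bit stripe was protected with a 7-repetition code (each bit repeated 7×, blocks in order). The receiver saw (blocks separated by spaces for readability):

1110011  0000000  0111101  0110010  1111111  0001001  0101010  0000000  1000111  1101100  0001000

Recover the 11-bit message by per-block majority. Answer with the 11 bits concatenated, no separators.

10101000110

Block 1 (1110011): 5 ones → 1
Block 2 (0000000): 0 ones → 0
Block 3 (0111101): 5 ones → 1
Block 4 (0110010): 3 ones → 0
Block 5 (1111111): 7 ones → 1
Block 6 (0001001): 2 ones → 0
Block 7 (0101010): 3 ones → 0
Block 8 (0000000): 0 ones → 0
Block 9 (1000111): 4 ones → 1
Block 10 (1101100): 4 ones → 1
Block 11 (0001000): 1 one → 0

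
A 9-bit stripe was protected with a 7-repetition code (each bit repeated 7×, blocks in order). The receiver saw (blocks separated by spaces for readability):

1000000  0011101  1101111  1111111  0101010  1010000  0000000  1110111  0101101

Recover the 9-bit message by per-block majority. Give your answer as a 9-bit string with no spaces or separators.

011100011

Block 1 (1000000): 1 one → 0
Block 2 (0011101): 4 ones → 1
Block 3 (1101111): 6 ones → 1
Block 4 (1111111): 7 ones → 1
Block 5 (0101010): 3 ones → 0
Block 6 (1010000): 2 ones → 0
Block 7 (0000000): 0 ones → 0
Block 8 (1110111): 6 ones → 1
Block 9 (0101101): 4 ones → 1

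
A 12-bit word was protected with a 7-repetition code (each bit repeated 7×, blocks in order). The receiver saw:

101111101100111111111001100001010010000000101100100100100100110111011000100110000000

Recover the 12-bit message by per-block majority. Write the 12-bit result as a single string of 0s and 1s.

111000100100

Block 1 (1011111): 6 ones → 1
Block 2 (0110011): 4 ones → 1
Block 3 (1111111): 7 ones → 1
Block 4 (0011000): 2 ones → 0
Block 5 (0101001): 3 ones → 0
Block 6 (0000000): 0 ones → 0
Block 7 (1011001): 4 ones → 1
Block 8 (0010010): 2 ones → 0
Block 9 (0100110): 3 ones → 0
Block 10 (1110110): 5 ones → 1
Block 11 (0010011): 3 ones → 0
Block 12 (0000000): 0 ones → 0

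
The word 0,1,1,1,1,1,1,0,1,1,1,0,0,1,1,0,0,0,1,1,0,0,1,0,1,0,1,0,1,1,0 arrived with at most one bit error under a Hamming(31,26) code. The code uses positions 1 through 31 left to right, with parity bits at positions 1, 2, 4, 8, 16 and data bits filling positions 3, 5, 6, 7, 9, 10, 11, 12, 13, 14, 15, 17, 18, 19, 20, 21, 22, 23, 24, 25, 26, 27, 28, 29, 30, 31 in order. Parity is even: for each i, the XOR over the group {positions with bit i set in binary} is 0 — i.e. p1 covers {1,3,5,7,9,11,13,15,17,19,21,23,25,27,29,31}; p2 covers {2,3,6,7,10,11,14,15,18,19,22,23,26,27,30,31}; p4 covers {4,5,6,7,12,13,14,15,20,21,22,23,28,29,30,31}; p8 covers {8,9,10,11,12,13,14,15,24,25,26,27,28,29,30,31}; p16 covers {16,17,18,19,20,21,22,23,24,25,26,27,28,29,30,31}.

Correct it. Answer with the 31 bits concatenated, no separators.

0111111011100110001100100010110

s1 (pos 1,3,5,7,9,11,13,15,17,19,21,23,25,27,29,31): 0⊕1⊕1⊕1⊕1⊕1⊕0⊕1⊕0⊕1⊕0⊕1⊕1⊕1⊕1⊕0 = 1
s2 (pos 2,3,6,7,10,11,14,15,18,19,22,23,26,27,30,31): 1⊕1⊕1⊕1⊕1⊕1⊕1⊕1⊕0⊕1⊕0⊕1⊕0⊕1⊕1⊕0 = 0
s4 (pos 4,5,6,7,12,13,14,15,20,21,22,23,28,29,30,31): 1⊕1⊕1⊕1⊕0⊕0⊕1⊕1⊕1⊕0⊕0⊕1⊕0⊕1⊕1⊕0 = 0
s8 (pos 8,9,10,11,12,13,14,15,24,25,26,27,28,29,30,31): 0⊕1⊕1⊕1⊕0⊕0⊕1⊕1⊕0⊕1⊕0⊕1⊕0⊕1⊕1⊕0 = 1
s16 (pos 16,17,18,19,20,21,22,23,24,25,26,27,28,29,30,31): 0⊕0⊕0⊕1⊕1⊕0⊕0⊕1⊕0⊕1⊕0⊕1⊕0⊕1⊕1⊕0 = 1
Syndrome s16…s1 = 11001 → error at position 25.
Flip position 25: 0111111011100110001100101010110 → 0111111011100110001100100010110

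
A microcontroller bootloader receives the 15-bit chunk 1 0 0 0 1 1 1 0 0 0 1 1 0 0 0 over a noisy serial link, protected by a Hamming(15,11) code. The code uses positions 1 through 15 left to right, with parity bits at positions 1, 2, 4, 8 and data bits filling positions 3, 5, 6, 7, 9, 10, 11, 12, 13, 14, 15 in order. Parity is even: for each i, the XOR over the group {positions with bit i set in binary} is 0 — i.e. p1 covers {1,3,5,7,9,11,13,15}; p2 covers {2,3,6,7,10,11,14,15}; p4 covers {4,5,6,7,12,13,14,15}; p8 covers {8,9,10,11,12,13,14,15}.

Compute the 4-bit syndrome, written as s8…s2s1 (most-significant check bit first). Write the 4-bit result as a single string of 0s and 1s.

s1 (pos 1,3,5,7,9,11,13,15): 1⊕0⊕1⊕1⊕0⊕1⊕0⊕0 = 0
s2 (pos 2,3,6,7,10,11,14,15): 0⊕0⊕1⊕1⊕0⊕1⊕0⊕0 = 1
s4 (pos 4,5,6,7,12,13,14,15): 0⊕1⊕1⊕1⊕1⊕0⊕0⊕0 = 0
s8 (pos 8,9,10,11,12,13,14,15): 0⊕0⊕0⊕1⊕1⊕0⊕0⊕0 = 0
Syndrome s8…s1 = 0010 → error at position 2.

0010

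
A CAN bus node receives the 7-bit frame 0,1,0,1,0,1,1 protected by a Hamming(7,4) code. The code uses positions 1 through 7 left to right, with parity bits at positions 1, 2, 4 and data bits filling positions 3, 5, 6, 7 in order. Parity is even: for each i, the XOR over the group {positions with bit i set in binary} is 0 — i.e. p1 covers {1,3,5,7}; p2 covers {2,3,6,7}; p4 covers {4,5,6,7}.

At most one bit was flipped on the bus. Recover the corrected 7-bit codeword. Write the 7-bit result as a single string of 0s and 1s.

0101010

s1 (pos 1,3,5,7): 0⊕0⊕0⊕1 = 1
s2 (pos 2,3,6,7): 1⊕0⊕1⊕1 = 1
s4 (pos 4,5,6,7): 1⊕0⊕1⊕1 = 1
Syndrome s4…s1 = 111 → error at position 7.
Flip position 7: 0101011 → 0101010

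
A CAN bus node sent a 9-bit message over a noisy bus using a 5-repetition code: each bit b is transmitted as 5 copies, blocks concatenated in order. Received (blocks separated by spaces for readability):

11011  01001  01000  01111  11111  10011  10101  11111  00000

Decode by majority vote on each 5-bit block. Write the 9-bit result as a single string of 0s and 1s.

100111110

Block 1 (11011): 4 ones → 1
Block 2 (01001): 2 ones → 0
Block 3 (01000): 1 one → 0
Block 4 (01111): 4 ones → 1
Block 5 (11111): 5 ones → 1
Block 6 (10011): 3 ones → 1
Block 7 (10101): 3 ones → 1
Block 8 (11111): 5 ones → 1
Block 9 (00000): 0 ones → 0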